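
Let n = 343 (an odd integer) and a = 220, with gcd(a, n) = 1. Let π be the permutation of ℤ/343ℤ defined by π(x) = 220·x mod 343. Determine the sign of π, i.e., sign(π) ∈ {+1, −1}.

-1

Trace 327: π^k(327) = [327, 253, 94, 100, 48, 270, 61] for k=0..6.
The orbit structure of x ↦ 220x mod 343: 4 orbits of sizes [294, 42, 6, 1].
Σ(ℓ_i−1) = 343−4 = 339; sign = (−1)^339 = -1.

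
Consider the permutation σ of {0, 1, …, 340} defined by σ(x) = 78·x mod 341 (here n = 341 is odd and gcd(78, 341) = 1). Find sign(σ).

+1

Start at x=78: 78 → 287 → 221 → 188 → 1 → 78 (one orbit).
π_78 has 77 disjoint cycles with lengths [5, 5, 5, 5, 5, 5, 5, 5, 5, 5, 5, 5, 5, 5, 5, 5, 5, 5, 5, 5, 5, 5, 5, 5, 5, 5, 5, 5, 5, 5, 5, 5, 5, 5, 5, 5, 5, 5, 5, 5, 5, 5, 5, 5, 5, 5, 5, 5, 5, 5, 5, 5, 5, 5, 5, 5, 5, 5, 5, 5, 5, 5, 5, 5, 5, 5, 1, 1, 1, 1, 1, 1, 1, 1, 1, 1, 1] on {0,…,340}.
With 77 cycles on 341 points, sign = (−1)^{341−77} = +1.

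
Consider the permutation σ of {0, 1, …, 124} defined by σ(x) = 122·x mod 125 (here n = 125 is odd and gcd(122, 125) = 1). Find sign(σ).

Trace 92: π^k(92) = [92, 99, 78, 16, 77, 19, 68] for k=0..6.
Decompose π into cycles: lengths [100, 20, 4, 1] (4 cycles, including the fixed point 0).
sign(π) = (−1)^{n − #cycles} = (−1)^{125−4} = (−1)^121 = -1.

-1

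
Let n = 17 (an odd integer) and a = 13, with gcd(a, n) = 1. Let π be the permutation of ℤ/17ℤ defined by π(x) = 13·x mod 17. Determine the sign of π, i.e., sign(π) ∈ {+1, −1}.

Trace 13: π^k(13) = [13, 16, 4, 1] for k=0..3.
Cycle type of π: 4×4 + 1; total 5 cycles.
Σ(ℓ_i−1) = 17−5 = 12; sign = (−1)^12 = +1.
Zolotarev: (13|17) = +1, matching the cycle-count sign.

+1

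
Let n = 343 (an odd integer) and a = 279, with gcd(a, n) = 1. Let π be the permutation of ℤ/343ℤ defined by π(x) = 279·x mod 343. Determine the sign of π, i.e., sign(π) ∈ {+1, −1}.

Trace 300: π^k(300) = [300, 8, 174, 183, 293, 113, 314] for k=0..6.
Cycle lengths of π_279 on ℤ/343ℤ: [98, 98, 98, 14, 14, 14, 2, 2, 2, 1]; 10 cycles in total.
n − c = 343 − 10 = 333; sign = (−1)^333 = -1.
Via Zolotarev, sign(π_{279}) = (279|343) = -1.

-1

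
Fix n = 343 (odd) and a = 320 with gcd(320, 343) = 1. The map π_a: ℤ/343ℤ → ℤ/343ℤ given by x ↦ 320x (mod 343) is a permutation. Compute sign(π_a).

-1

Orbit of 179 under x↦320x: [179, 342, 23, 157, 162, 47, 291]… (length divides ord_343(320)).
π_320 has 4 disjoint cycles with lengths [294, 42, 6, 1] on {0,…,342}.
Σ(ℓ_i−1) = 343−4 = 339; sign = (−1)^339 = -1.
The Jacobi symbol (320|343) = -1 (Zolotarev) agrees.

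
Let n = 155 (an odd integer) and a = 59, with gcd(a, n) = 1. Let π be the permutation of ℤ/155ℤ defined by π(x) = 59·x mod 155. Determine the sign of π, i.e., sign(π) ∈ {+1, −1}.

Orbit of 71 under x↦59x: [71, 4, 81, 129, 16, 14, 51]… (length divides ord_155(59)).
9 cycles of lengths [30, 30, 30, 30, 15, 15, 2, 2, 1].
155 − 9 = 146 transpositions; sign(π) = (−1)^146 = +1.

+1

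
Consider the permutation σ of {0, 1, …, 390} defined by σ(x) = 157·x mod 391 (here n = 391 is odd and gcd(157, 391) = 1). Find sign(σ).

-1

Start at x=118: 118 → 149 → 324 → 38 → 101 → 217 → 52 → … (one orbit).
π_157 has 14 disjoint cycles with lengths [44, 44, 44, 44, 44, 44, 44, 44, 22, 4, 4, 4, 4, 1] on {0,…,390}.
391 − 14 = 377 transpositions; sign(π) = (−1)^377 = -1.
The Jacobi symbol (157|391) = -1 (Zolotarev) agrees.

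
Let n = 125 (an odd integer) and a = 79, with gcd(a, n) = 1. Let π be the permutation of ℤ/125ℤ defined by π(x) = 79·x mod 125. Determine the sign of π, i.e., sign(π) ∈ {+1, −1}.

Start at x=56: 56 → 49 → 121 → 59 → 36 → 94 → 51 → … (one orbit).
Decompose π into cycles: lengths [50, 50, 10, 10, 2, 2, 1] (7 cycles, including the fixed point 0).
With 7 cycles on 125 points, sign = (−1)^{125−7} = +1.

+1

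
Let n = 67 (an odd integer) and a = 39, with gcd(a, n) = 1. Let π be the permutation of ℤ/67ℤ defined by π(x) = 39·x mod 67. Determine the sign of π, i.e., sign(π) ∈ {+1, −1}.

+1

Trace 19: π^k(19) = [19, 4, 22, 54, 29, 59, 23] for k=0..6.
Cycle type of π: 33×2 + 1; total 3 cycles.
Σ(ℓ_i−1) = 67−3 = 64; sign = (−1)^64 = +1.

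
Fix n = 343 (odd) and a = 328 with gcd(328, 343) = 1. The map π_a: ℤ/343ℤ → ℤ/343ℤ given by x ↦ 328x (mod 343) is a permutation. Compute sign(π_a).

Start at x=146: 146 → 211 → 265 → 141 → 286 → 169 → 209 → … (one orbit).
10 cycles of lengths [98, 98, 98, 14, 14, 14, 2, 2, 2, 1].
sign(π) = (−1)^{n − #cycles} = (−1)^{343−10} = (−1)^333 = -1.
Via Zolotarev, sign(π_{328}) = (328|343) = -1.

-1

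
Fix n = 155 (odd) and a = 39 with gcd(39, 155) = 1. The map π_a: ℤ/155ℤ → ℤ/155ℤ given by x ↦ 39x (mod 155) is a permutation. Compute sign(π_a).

+1

Trace 1: π^k(1) = [1, 39, 126, 109, 66, 94, 101] for k=0..6.
π_39 has 21 disjoint cycles with lengths [10, 10, 10, 10, 10, 10, 10, 10, 10, 10, 10, 10, 5, 5, 5, 5, 5, 5, 2, 2, 1] on {0,…,154}.
Σ(ℓ_i−1) = 155−21 = 134; sign = (−1)^134 = +1.
(39|155)_J = +1 (Zolotarev's lemma cross-check).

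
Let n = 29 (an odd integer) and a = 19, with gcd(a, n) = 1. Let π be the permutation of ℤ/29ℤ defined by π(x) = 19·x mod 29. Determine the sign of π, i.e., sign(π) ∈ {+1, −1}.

-1

Trace 26: π^k(26) = [26, 1, 19, 13, 15, 24, 21] for k=0..6.
π_19 has 2 disjoint cycles with lengths [28, 1] on {0,…,28}.
n − c = 29 − 2 = 27; sign = (−1)^27 = -1.
Zolotarev: (19|29) = -1, matching the cycle-count sign.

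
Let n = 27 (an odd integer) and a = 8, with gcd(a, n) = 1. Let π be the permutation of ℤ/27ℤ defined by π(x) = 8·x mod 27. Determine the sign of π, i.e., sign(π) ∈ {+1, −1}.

Trace 26: π^k(26) = [26, 19, 17, 1, 8, 10] for k=0..5.
π_8 has 8 disjoint cycles with lengths [6, 6, 6, 2, 2, 2, 2, 1] on {0,…,26}.
With 8 cycles on 27 points, sign = (−1)^{27−8} = -1.
The Jacobi symbol (8|27) = -1 (Zolotarev) agrees.

-1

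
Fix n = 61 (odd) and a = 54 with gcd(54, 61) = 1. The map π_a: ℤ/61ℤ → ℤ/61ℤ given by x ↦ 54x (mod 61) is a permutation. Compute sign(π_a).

-1

Start at x=54: 54 → 49 → 23 → 22 → 29 → 41 → 18 → … (one orbit).
2 cycles of lengths [60, 1].
With 2 cycles on 61 points, sign = (−1)^{61−2} = -1.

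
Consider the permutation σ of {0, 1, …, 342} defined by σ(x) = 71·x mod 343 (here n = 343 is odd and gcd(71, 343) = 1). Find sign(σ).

+1

Orbit of 36 under x↦71x: [36, 155, 29, 1, 71, 239, 162]… (length divides ord_343(71)).
Cycle lengths of π_71 on ℤ/343ℤ: [49, 49, 49, 49, 49, 49, 7, 7, 7, 7, 7, 7, 1, 1, 1, 1, 1, 1, 1]; 19 cycles in total.
343 − 19 = 324 transpositions; sign(π) = (−1)^324 = +1.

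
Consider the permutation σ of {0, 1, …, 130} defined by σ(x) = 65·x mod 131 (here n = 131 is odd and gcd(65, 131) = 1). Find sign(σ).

+1

Orbit of 38 under x↦65x: [38, 112, 75, 28, 117, 7, 62]… (length divides ord_131(65)).
3 cycles of lengths [65, 65, 1].
3 cycles on 131: each ℓ→(−1)^(ℓ−1), product (−1)^128 = +1.
The Jacobi symbol (65|131) = +1 (Zolotarev) agrees.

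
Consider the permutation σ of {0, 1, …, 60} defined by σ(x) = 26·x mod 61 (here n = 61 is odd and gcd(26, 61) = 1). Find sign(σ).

-1

Start at x=14: 14 → 59 → 9 → 51 → 45 → 11 → 42 → … (one orbit).
Decompose π into cycles: lengths [60, 1] (2 cycles, including the fixed point 0).
61 − 2 = 59 transpositions; sign(π) = (−1)^59 = -1.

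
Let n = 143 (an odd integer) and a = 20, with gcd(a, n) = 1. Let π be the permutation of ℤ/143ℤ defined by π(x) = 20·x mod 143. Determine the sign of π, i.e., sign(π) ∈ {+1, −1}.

Start at x=122: 122 → 9 → 37 → 25 → 71 → 133 → 86 → … (one orbit).
Cycle lengths of π_20 on ℤ/143ℤ: [60, 60, 12, 5, 5, 1]; 6 cycles in total.
Σ(ℓ_i−1) = 143−6 = 137; sign = (−1)^137 = -1.
(20|143)_J = -1 (Zolotarev's lemma cross-check).

-1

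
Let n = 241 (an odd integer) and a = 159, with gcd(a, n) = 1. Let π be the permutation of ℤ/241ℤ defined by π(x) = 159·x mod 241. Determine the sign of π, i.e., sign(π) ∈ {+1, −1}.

Trace 158: π^k(158) = [158, 58, 64, 54, 151, 150, 232] for k=0..6.
5 cycles of lengths [60, 60, 60, 60, 1].
5 cycles on 241: each ℓ→(−1)^(ℓ−1), product (−1)^236 = +1.

+1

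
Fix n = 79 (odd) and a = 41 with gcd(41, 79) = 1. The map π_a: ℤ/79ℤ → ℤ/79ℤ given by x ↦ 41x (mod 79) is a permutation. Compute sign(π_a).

Trace 69: π^k(69) = [69, 64, 17, 65, 58, 8, 12] for k=0..6.
Cycle lengths of π_41 on ℤ/79ℤ: [26, 26, 26, 1]; 4 cycles in total.
Σ(ℓ_i−1) = 79−4 = 75; sign = (−1)^75 = -1.
The Jacobi symbol (41|79) = -1 (Zolotarev) agrees.

-1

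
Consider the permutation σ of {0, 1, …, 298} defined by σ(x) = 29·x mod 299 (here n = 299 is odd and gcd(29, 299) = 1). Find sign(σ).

Start at x=3: 3 → 87 → 131 → 211 → 139 → 144 → 289 → … (one orbit).
The orbit structure of x ↦ 29x mod 299: 15 orbits of sizes [33, 33, 33, 33, 33, 33, 33, 33, 11, 11, 3, 3, 3, 3, 1].
299 − 15 = 284 transpositions; sign(π) = (−1)^284 = +1.
Via Zolotarev, sign(π_{29}) = (29|299) = +1.

+1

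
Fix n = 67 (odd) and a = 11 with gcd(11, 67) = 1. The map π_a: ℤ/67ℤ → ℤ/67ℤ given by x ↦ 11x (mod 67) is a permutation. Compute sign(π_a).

Orbit of 29 under x↦11x: [29, 51, 25, 7, 10, 43, 4]… (length divides ord_67(11)).
Decompose π into cycles: lengths [66, 1] (2 cycles, including the fixed point 0).
sign(π) = (−1)^{n − #cycles} = (−1)^{67−2} = (−1)^65 = -1.
The Jacobi symbol (11|67) = -1 (Zolotarev) agrees.

-1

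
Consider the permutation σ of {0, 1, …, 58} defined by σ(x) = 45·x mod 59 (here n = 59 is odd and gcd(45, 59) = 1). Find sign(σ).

+1

Trace 20: π^k(20) = [20, 15, 26, 49, 22, 46, 5] for k=0..6.
The orbit structure of x ↦ 45x mod 59: 3 orbits of sizes [29, 29, 1].
59 − 3 = 56 transpositions; sign(π) = (−1)^56 = +1.
Via Zolotarev, sign(π_{45}) = (45|59) = +1.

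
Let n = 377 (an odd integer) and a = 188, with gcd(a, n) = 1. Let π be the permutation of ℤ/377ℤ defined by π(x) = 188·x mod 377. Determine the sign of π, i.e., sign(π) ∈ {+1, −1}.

Trace 179: π^k(179) = [179, 99, 139, 119, 129, 124, 315] for k=0..6.
π_188 has 7 disjoint cycles with lengths [84, 84, 84, 84, 28, 12, 1] on {0,…,376}.
With 7 cycles on 377 points, sign = (−1)^{377−7} = +1.

+1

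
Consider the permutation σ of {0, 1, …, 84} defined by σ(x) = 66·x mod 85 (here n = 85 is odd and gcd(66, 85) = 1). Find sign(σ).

+1

Start at x=1: 1 → 66 → 21 → 26 → 16 → 36 → 81 → … (one orbit).
Cycle type of π: 8×10 + 1×5; total 15 cycles.
sign(π) = (−1)^{n − #cycles} = (−1)^{85−15} = (−1)^70 = +1.
The Jacobi symbol (66|85) = +1 (Zolotarev) agrees.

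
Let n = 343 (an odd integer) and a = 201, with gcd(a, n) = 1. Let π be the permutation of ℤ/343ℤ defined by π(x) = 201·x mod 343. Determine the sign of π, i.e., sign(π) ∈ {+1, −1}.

Trace 249: π^k(249) = [249, 314, 2, 59, 197, 152, 25] for k=0..6.
The orbit structure of x ↦ 201x mod 343: 4 orbits of sizes [294, 42, 6, 1].
343 − 4 = 339 transpositions; sign(π) = (−1)^339 = -1.

-1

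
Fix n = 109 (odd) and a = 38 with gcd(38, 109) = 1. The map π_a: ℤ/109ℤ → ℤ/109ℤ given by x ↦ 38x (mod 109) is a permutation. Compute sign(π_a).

Start at x=66: 66 → 1 → 38 → 27 → 45 → 75 → 16 → … (one orbit).
The orbit structure of x ↦ 38x mod 109: 13 orbits of sizes [9, 9, 9, 9, 9, 9, 9, 9, 9, 9, 9, 9, 1].
n − c = 109 − 13 = 96; sign = (−1)^96 = +1.

+1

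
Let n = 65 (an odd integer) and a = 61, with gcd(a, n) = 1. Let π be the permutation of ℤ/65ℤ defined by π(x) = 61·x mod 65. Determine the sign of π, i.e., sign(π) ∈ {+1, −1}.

+1

Trace 16: π^k(16) = [16, 1, 61] for k=0..2.
Cycle type of π: 3×20 + 1×5; total 25 cycles.
With 25 cycles on 65 points, sign = (−1)^{65−25} = +1.
Via Zolotarev, sign(π_{61}) = (61|65) = +1.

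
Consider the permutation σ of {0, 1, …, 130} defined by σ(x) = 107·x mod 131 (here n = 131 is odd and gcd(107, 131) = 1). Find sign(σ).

Start at x=1: 1 → 107 → 52 → 62 → 84 → 80 → 45 → … (one orbit).
11 cycles of lengths [13, 13, 13, 13, 13, 13, 13, 13, 13, 13, 1].
With 11 cycles on 131 points, sign = (−1)^{131−11} = +1.

+1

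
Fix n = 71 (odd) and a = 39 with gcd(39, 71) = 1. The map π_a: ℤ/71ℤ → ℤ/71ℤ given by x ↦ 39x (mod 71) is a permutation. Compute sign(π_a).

Start at x=45: 45 → 51 → 1 → 39 → 30 → 34 → 48 → … (one orbit).
π_39 has 6 disjoint cycles with lengths [14, 14, 14, 14, 14, 1] on {0,…,70}.
6 cycles on 71: each ℓ→(−1)^(ℓ−1), product (−1)^65 = -1.
(39|71)_J = -1 (Zolotarev's lemma cross-check).

-1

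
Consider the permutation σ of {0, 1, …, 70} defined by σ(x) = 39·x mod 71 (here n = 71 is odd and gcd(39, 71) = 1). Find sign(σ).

-1

Trace 37: π^k(37) = [37, 23, 45, 51, 1, 39, 30] for k=0..6.
6 cycles of lengths [14, 14, 14, 14, 14, 1].
sign(π) = (−1)^{n − #cycles} = (−1)^{71−6} = (−1)^65 = -1.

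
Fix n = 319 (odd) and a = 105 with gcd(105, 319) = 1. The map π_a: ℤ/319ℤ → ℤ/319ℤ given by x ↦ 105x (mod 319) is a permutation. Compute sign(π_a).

+1

Trace 267: π^k(267) = [267, 282, 262, 76, 5, 206, 257] for k=0..6.
π_105 has 5 disjoint cycles with lengths [140, 140, 28, 10, 1] on {0,…,318}.
319 − 5 = 314 transpositions; sign(π) = (−1)^314 = +1.
(105|319)_J = +1 (Zolotarev's lemma cross-check).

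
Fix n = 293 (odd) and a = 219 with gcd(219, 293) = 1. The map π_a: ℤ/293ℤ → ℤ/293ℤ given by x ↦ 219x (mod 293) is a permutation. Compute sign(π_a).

-1

Start at x=95: 95 → 2 → 145 → 111 → 283 → 154 → 31 → … (one orbit).
Cycle type of π: 292 + 1; total 2 cycles.
sign(π) = (−1)^{n − #cycles} = (−1)^{293−2} = (−1)^291 = -1.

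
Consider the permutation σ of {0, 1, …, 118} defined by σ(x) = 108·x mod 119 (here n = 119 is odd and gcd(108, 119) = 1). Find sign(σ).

Orbit of 106 under x↦108x: [106, 24, 93, 48, 67, 96, 15]… (length divides ord_119(108)).
Cycle type of π: 48×2 + 16 + 6 + 1; total 5 cycles.
119 − 5 = 114 transpositions; sign(π) = (−1)^114 = +1.
Zolotarev: (108|119) = +1, matching the cycle-count sign.

+1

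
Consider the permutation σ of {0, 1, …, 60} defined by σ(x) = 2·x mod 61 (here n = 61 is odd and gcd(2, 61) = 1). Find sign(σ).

-1

Trace 58: π^k(58) = [58, 55, 49, 37, 13, 26, 52] for k=0..6.
Decompose π into cycles: lengths [60, 1] (2 cycles, including the fixed point 0).
61 − 2 = 59 transpositions; sign(π) = (−1)^59 = -1.
The Jacobi symbol (2|61) = -1 (Zolotarev) agrees.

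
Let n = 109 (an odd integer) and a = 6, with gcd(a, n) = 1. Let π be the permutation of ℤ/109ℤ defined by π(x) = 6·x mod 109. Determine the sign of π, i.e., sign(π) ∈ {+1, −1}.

-1

Orbit of 21 under x↦6x: [21, 17, 102, 67, 75, 14, 84]… (length divides ord_109(6)).
Decompose π into cycles: lengths [108, 1] (2 cycles, including the fixed point 0).
n − c = 109 − 2 = 107; sign = (−1)^107 = -1.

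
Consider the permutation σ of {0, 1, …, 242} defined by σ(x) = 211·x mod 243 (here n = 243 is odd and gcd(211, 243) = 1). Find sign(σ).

Orbit of 7 under x↦211x: [7, 19, 121, 16, 217, 103, 106]… (length divides ord_243(211)).
π_211 has 11 disjoint cycles with lengths [81, 81, 27, 27, 9, 9, 3, 3, 1, 1, 1] on {0,…,242}.
sign(π) = (−1)^{n − #cycles} = (−1)^{243−11} = (−1)^232 = +1.
The Jacobi symbol (211|243) = +1 (Zolotarev) agrees.

+1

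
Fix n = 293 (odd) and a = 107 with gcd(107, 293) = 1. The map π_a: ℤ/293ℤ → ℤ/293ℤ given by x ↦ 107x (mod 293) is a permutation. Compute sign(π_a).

+1

Start at x=14: 14 → 33 → 15 → 140 → 37 → 150 → 228 → … (one orbit).
Cycle type of π: 146×2 + 1; total 3 cycles.
293 − 3 = 290 transpositions; sign(π) = (−1)^290 = +1.
(107|293)_J = +1 (Zolotarev's lemma cross-check).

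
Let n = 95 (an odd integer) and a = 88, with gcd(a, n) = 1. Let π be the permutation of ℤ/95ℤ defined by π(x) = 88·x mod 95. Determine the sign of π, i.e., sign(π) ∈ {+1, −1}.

Orbit of 27 under x↦88x: [27, 1, 88, 49, 37, 26, 8]… (length divides ord_95(88)).
π_88 has 11 disjoint cycles with lengths [12, 12, 12, 12, 12, 12, 6, 6, 6, 4, 1] on {0,…,94}.
11 cycles on 95: each ℓ→(−1)^(ℓ−1), product (−1)^84 = +1.
Check: (88/95) = +1 by Zolotarev.

+1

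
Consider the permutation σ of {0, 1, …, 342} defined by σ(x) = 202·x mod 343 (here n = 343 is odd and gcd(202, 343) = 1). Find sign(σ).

Orbit of 167 under x↦202x: [167, 120, 230, 155, 97, 43, 111]… (length divides ord_343(202)).
Decompose π into cycles: lengths [98, 98, 98, 14, 14, 14, 2, 2, 2, 1] (10 cycles, including the fixed point 0).
sign(π) = (−1)^{n − #cycles} = (−1)^{343−10} = (−1)^333 = -1.

-1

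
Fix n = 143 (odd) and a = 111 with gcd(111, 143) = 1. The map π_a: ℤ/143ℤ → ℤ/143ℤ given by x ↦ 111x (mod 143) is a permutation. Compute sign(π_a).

-1

Orbit of 45 under x↦111x: [45, 133, 34, 56, 67, 1, 111]… (length divides ord_143(111)).
Cycle type of π: 12×11 + 1×11; total 22 cycles.
143 − 22 = 121 transpositions; sign(π) = (−1)^121 = -1.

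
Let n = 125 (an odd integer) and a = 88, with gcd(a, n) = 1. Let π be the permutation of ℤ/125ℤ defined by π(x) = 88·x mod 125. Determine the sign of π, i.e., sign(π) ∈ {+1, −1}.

-1

Orbit of 72 under x↦88x: [72, 86, 68, 109, 92, 96, 73]… (length divides ord_125(88)).
Cycle lengths of π_88 on ℤ/125ℤ: [100, 20, 4, 1]; 4 cycles in total.
With 4 cycles on 125 points, sign = (−1)^{125−4} = -1.
The Jacobi symbol (88|125) = -1 (Zolotarev) agrees.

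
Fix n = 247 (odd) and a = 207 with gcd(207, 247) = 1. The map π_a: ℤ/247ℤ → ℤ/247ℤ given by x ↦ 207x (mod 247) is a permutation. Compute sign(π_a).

Orbit of 233 under x↦207x: [233, 66, 77, 131, 194, 144, 168]… (length divides ord_247(207)).
Decompose π into cycles: lengths [18, 18, 18, 18, 18, 18, 18, 18, 18, 18, 18, 18, 9, 9, 2, 2, 2, 2, 2, 2, 1] (21 cycles, including the fixed point 0).
247 − 21 = 226 transpositions; sign(π) = (−1)^226 = +1.
The Jacobi symbol (207|247) = +1 (Zolotarev) agrees.

+1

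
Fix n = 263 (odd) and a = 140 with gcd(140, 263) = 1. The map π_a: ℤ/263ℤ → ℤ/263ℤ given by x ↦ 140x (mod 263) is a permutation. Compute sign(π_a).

+1

Orbit of 6 under x↦140x: [6, 51, 39, 200, 122, 248, 4]… (length divides ord_263(140)).
The orbit structure of x ↦ 140x mod 263: 3 orbits of sizes [131, 131, 1].
Σ(ℓ_i−1) = 263−3 = 260; sign = (−1)^260 = +1.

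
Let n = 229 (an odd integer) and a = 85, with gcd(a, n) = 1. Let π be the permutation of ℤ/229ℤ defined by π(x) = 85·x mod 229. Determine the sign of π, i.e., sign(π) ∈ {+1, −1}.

Start at x=180: 180 → 186 → 9 → 78 → 218 → 210 → 217 → … (one orbit).
Cycle type of π: 114×2 + 1; total 3 cycles.
n − c = 229 − 3 = 226; sign = (−1)^226 = +1.
The Jacobi symbol (85|229) = +1 (Zolotarev) agrees.

+1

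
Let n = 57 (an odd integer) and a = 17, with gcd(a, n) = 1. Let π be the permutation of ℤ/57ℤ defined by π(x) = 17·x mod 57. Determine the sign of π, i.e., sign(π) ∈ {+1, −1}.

-1

Start at x=23: 23 → 49 → 35 → 25 → 26 → 43 → 47 → … (one orbit).
Decompose π into cycles: lengths [18, 18, 9, 9, 2, 1] (6 cycles, including the fixed point 0).
6 cycles on 57: each ℓ→(−1)^(ℓ−1), product (−1)^51 = -1.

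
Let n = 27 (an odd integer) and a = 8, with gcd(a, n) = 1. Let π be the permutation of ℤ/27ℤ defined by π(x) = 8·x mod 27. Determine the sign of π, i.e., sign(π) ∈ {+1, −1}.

Trace 10: π^k(10) = [10, 26, 19, 17, 1, 8] for k=0..5.
The orbit structure of x ↦ 8x mod 27: 8 orbits of sizes [6, 6, 6, 2, 2, 2, 2, 1].
8 cycles on 27: each ℓ→(−1)^(ℓ−1), product (−1)^19 = -1.
Via Zolotarev, sign(π_{8}) = (8|27) = -1.

-1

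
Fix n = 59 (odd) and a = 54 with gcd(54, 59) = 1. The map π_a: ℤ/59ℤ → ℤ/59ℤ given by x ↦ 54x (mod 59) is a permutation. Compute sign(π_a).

-1

Trace 19: π^k(19) = [19, 23, 3, 44, 16, 38, 46] for k=0..6.
π_54 has 2 disjoint cycles with lengths [58, 1] on {0,…,58}.
Σ(ℓ_i−1) = 59−2 = 57; sign = (−1)^57 = -1.
Zolotarev: (54|59) = -1, matching the cycle-count sign.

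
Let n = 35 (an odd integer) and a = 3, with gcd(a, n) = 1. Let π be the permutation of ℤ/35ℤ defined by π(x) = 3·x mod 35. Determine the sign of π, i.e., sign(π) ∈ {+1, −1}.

+1

Trace 29: π^k(29) = [29, 17, 16, 13, 4, 12, 1] for k=0..6.
π_3 has 5 disjoint cycles with lengths [12, 12, 6, 4, 1] on {0,…,34}.
sign(π) = (−1)^{n − #cycles} = (−1)^{35−5} = (−1)^30 = +1.
The Jacobi symbol (3|35) = +1 (Zolotarev) agrees.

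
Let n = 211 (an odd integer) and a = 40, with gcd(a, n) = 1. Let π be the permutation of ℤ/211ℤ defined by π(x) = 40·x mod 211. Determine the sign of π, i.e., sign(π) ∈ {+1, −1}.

-1

Orbit of 153 under x↦40x: [153, 1, 40, 123, 67, 148, 12]… (length divides ord_211(40)).
Cycle lengths of π_40 on ℤ/211ℤ: [14, 14, 14, 14, 14, 14, 14, 14, 14, 14, 14, 14, 14, 14, 14, 1]; 16 cycles in total.
n − c = 211 − 16 = 195; sign = (−1)^195 = -1.
Via Zolotarev, sign(π_{40}) = (40|211) = -1.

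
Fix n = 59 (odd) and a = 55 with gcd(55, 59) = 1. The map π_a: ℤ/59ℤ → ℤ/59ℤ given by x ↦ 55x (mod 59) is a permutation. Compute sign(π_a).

-1

Start at x=22: 22 → 30 → 57 → 8 → 27 → 10 → 19 → … (one orbit).
π_55 has 2 disjoint cycles with lengths [58, 1] on {0,…,58}.
2 cycles on 59: each ℓ→(−1)^(ℓ−1), product (−1)^57 = -1.
(55|59)_J = -1 (Zolotarev's lemma cross-check).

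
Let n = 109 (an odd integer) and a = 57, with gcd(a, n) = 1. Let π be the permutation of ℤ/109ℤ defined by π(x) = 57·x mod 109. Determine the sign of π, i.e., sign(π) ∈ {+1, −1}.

Start at x=60: 60 → 41 → 48 → 11 → 82 → 96 → 22 → … (one orbit).
Decompose π into cycles: lengths [108, 1] (2 cycles, including the fixed point 0).
n − c = 109 − 2 = 107; sign = (−1)^107 = -1.

-1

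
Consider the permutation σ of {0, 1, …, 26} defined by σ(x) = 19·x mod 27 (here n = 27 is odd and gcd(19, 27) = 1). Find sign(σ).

+1

Trace 19: π^k(19) = [19, 10, 1] for k=0..2.
π_19 has 15 disjoint cycles with lengths [3, 3, 3, 3, 3, 3, 1, 1, 1, 1, 1, 1, 1, 1, 1] on {0,…,26}.
27 − 15 = 12 transpositions; sign(π) = (−1)^12 = +1.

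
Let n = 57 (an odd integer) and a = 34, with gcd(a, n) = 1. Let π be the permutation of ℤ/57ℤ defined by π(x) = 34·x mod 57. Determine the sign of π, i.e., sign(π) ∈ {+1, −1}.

Orbit of 40 under x↦34x: [40, 49, 13, 43, 37, 4, 22]… (length divides ord_57(34)).
Cycle type of π: 18×3 + 1×3; total 6 cycles.
With 6 cycles on 57 points, sign = (−1)^{57−6} = -1.
The Jacobi symbol (34|57) = -1 (Zolotarev) agrees.

-1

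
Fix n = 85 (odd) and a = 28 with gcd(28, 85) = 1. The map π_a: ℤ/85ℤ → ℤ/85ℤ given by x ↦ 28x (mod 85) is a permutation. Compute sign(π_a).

+1

Orbit of 9 under x↦28x: [9, 82, 1, 28, 19, 22, 21]… (length divides ord_85(28)).
The orbit structure of x ↦ 28x mod 85: 7 orbits of sizes [16, 16, 16, 16, 16, 4, 1].
n − c = 85 − 7 = 78; sign = (−1)^78 = +1.
Zolotarev: (28|85) = +1, matching the cycle-count sign.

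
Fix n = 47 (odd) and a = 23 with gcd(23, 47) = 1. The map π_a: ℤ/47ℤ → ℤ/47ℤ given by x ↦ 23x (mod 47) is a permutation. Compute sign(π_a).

-1

Start at x=27: 27 → 10 → 42 → 26 → 34 → 30 → 32 → … (one orbit).
Cycle type of π: 46 + 1; total 2 cycles.
Σ(ℓ_i−1) = 47−2 = 45; sign = (−1)^45 = -1.
Via Zolotarev, sign(π_{23}) = (23|47) = -1.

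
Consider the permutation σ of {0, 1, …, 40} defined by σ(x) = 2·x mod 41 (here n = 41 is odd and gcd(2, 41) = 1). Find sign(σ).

Trace 18: π^k(18) = [18, 36, 31, 21, 1, 2, 4] for k=0..6.
π_2 has 3 disjoint cycles with lengths [20, 20, 1] on {0,…,40}.
Σ(ℓ_i−1) = 41−3 = 38; sign = (−1)^38 = +1.
Via Zolotarev, sign(π_{2}) = (2|41) = +1.

+1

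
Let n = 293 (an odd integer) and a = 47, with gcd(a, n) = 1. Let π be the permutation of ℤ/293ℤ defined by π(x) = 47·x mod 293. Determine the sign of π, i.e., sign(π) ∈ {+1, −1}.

-1

Trace 237: π^k(237) = [237, 5, 235, 204, 212, 2, 94] for k=0..6.
Cycle lengths of π_47 on ℤ/293ℤ: [292, 1]; 2 cycles in total.
2 cycles on 293: each ℓ→(−1)^(ℓ−1), product (−1)^291 = -1.
Zolotarev: (47|293) = -1, matching the cycle-count sign.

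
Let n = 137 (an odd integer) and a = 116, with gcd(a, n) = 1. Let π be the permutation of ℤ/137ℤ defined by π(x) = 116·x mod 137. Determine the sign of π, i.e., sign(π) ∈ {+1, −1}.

-1

Trace 127: π^k(127) = [127, 73, 111, 135, 42, 77, 27] for k=0..6.
2 cycles of lengths [136, 1].
sign(π) = (−1)^{n − #cycles} = (−1)^{137−2} = (−1)^135 = -1.
Zolotarev: (116|137) = -1, matching the cycle-count sign.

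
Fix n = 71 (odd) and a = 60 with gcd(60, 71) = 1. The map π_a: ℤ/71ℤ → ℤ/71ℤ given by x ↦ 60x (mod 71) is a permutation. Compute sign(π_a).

+1

Orbit of 45 under x↦60x: [45, 2, 49, 29, 36, 30, 25]… (length divides ord_71(60)).
Cycle lengths of π_60 on ℤ/71ℤ: [35, 35, 1]; 3 cycles in total.
Σ(ℓ_i−1) = 71−3 = 68; sign = (−1)^68 = +1.
(60|71)_J = +1 (Zolotarev's lemma cross-check).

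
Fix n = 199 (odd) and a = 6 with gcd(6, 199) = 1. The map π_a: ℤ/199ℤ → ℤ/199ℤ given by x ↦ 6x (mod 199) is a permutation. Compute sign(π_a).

-1

Start at x=68: 68 → 10 → 60 → 161 → 170 → 25 → 150 → … (one orbit).
Decompose π into cycles: lengths [198, 1] (2 cycles, including the fixed point 0).
n − c = 199 − 2 = 197; sign = (−1)^197 = -1.
Zolotarev: (6|199) = -1, matching the cycle-count sign.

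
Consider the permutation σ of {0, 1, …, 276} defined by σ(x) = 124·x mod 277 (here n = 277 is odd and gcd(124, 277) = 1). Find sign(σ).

-1

Orbit of 157 under x↦124x: [157, 78, 254, 195, 81, 72, 64]… (length divides ord_277(124)).
Decompose π into cycles: lengths [276, 1] (2 cycles, including the fixed point 0).
n − c = 277 − 2 = 275; sign = (−1)^275 = -1.
Via Zolotarev, sign(π_{124}) = (124|277) = -1.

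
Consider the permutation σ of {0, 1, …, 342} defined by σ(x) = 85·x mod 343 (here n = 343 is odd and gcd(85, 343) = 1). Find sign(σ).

Trace 323: π^k(323) = [323, 15, 246, 330, 267, 57, 43] for k=0..6.
Decompose π into cycles: lengths [49, 49, 49, 49, 49, 49, 7, 7, 7, 7, 7, 7, 1, 1, 1, 1, 1, 1, 1] (19 cycles, including the fixed point 0).
With 19 cycles on 343 points, sign = (−1)^{343−19} = +1.

+1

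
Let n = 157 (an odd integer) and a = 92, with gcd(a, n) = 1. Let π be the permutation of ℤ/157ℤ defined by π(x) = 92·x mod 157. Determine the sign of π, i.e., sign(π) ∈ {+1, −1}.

-1

Orbit of 54 under x↦92x: [54, 101, 29, 156, 65, 14, 32]… (length divides ord_157(92)).
Cycle lengths of π_92 on ℤ/157ℤ: [52, 52, 52, 1]; 4 cycles in total.
Σ(ℓ_i−1) = 157−4 = 153; sign = (−1)^153 = -1.
The Jacobi symbol (92|157) = -1 (Zolotarev) agrees.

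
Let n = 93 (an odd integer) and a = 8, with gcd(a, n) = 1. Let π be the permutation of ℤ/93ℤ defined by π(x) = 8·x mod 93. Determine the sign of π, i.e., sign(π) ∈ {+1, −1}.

Orbit of 16 under x↦8x: [16, 35, 1, 8, 64, 47, 4]… (length divides ord_93(8)).
14 cycles of lengths [10, 10, 10, 10, 10, 10, 5, 5, 5, 5, 5, 5, 2, 1].
n − c = 93 − 14 = 79; sign = (−1)^79 = -1.
Via Zolotarev, sign(π_{8}) = (8|93) = -1.

-1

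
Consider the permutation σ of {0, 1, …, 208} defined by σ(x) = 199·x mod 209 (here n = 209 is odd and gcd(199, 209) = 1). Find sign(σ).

+1

Orbit of 111 under x↦199x: [111, 144, 23, 188, 1, 199, 100]… (length divides ord_209(199)).
π_199 has 33 disjoint cycles with lengths [9, 9, 9, 9, 9, 9, 9, 9, 9, 9, 9, 9, 9, 9, 9, 9, 9, 9, 9, 9, 9, 9, 1, 1, 1, 1, 1, 1, 1, 1, 1, 1, 1] on {0,…,208}.
Σ(ℓ_i−1) = 209−33 = 176; sign = (−1)^176 = +1.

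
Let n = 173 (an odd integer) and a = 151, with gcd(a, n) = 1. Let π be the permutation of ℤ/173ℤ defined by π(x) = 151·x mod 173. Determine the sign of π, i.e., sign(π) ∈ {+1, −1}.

+1

Orbit of 116 under x↦151x: [116, 43, 92, 52, 67, 83, 77]… (length divides ord_173(151)).
π_151 has 3 disjoint cycles with lengths [86, 86, 1] on {0,…,172}.
173 − 3 = 170 transpositions; sign(π) = (−1)^170 = +1.
(151|173)_J = +1 (Zolotarev's lemma cross-check).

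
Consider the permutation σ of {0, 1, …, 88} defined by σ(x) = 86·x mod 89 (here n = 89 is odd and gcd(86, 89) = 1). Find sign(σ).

Start at x=26: 26 → 11 → 56 → 10 → 59 → 1 → 86 → … (one orbit).
2 cycles of lengths [88, 1].
Σ(ℓ_i−1) = 89−2 = 87; sign = (−1)^87 = -1.
Zolotarev: (86|89) = -1, matching the cycle-count sign.

-1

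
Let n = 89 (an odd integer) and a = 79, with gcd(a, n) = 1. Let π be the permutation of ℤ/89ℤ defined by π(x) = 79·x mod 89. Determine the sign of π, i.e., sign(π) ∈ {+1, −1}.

+1

Trace 21: π^k(21) = [21, 57, 53, 4, 49, 44, 5] for k=0..6.
3 cycles of lengths [44, 44, 1].
n − c = 89 − 3 = 86; sign = (−1)^86 = +1.
(79|89)_J = +1 (Zolotarev's lemma cross-check).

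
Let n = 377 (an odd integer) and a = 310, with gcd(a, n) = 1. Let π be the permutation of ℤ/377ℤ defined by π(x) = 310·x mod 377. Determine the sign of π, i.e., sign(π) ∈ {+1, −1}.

Trace 30: π^k(30) = [30, 252, 81, 228, 181, 314, 74] for k=0..6.
π_310 has 10 disjoint cycles with lengths [84, 84, 84, 84, 12, 7, 7, 7, 7, 1] on {0,…,376}.
With 10 cycles on 377 points, sign = (−1)^{377−10} = -1.

-1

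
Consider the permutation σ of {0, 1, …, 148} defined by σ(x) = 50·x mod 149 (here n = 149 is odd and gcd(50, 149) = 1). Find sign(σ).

Start at x=43: 43 → 64 → 71 → 123 → 41 → 113 → 137 → … (one orbit).
The orbit structure of x ↦ 50x mod 149: 2 orbits of sizes [148, 1].
n − c = 149 − 2 = 147; sign = (−1)^147 = -1.
Zolotarev: (50|149) = -1, matching the cycle-count sign.

-1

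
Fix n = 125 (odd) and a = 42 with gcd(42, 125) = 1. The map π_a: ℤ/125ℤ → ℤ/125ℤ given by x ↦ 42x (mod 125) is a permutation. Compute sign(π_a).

Trace 52: π^k(52) = [52, 59, 103, 76, 67, 64, 63] for k=0..6.
4 cycles of lengths [100, 20, 4, 1].
Σ(ℓ_i−1) = 125−4 = 121; sign = (−1)^121 = -1.
(42|125)_J = -1 (Zolotarev's lemma cross-check).

-1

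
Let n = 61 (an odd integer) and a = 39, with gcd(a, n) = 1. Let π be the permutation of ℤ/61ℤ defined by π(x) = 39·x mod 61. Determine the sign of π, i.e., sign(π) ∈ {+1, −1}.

+1

Trace 3: π^k(3) = [3, 56, 49, 20, 48, 42, 52] for k=0..6.
π_39 has 3 disjoint cycles with lengths [30, 30, 1] on {0,…,60}.
With 3 cycles on 61 points, sign = (−1)^{61−3} = +1.
Zolotarev: (39|61) = +1, matching the cycle-count sign.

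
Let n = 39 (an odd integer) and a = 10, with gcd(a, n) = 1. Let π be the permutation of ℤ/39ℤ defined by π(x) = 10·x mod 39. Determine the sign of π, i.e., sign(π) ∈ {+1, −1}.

Trace 10: π^k(10) = [10, 22, 25, 16, 4, 1] for k=0..5.
Decompose π into cycles: lengths [6, 6, 6, 6, 6, 6, 1, 1, 1] (9 cycles, including the fixed point 0).
With 9 cycles on 39 points, sign = (−1)^{39−9} = +1.
Via Zolotarev, sign(π_{10}) = (10|39) = +1.

+1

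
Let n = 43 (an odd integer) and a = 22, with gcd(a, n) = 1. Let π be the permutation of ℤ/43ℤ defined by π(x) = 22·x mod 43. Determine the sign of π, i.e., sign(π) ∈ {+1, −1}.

Start at x=16: 16 → 8 → 4 → 2 → 1 → 22 → 11 → … (one orbit).
4 cycles of lengths [14, 14, 14, 1].
n − c = 43 − 4 = 39; sign = (−1)^39 = -1.

-1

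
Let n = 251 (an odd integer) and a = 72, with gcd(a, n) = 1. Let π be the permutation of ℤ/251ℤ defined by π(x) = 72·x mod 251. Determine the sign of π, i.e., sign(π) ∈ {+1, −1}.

Orbit of 120 under x↦72x: [120, 106, 102, 65, 162, 118, 213]… (length divides ord_251(72)).
π_72 has 2 disjoint cycles with lengths [250, 1] on {0,…,250}.
sign(π) = (−1)^{n − #cycles} = (−1)^{251−2} = (−1)^249 = -1.
Via Zolotarev, sign(π_{72}) = (72|251) = -1.

-1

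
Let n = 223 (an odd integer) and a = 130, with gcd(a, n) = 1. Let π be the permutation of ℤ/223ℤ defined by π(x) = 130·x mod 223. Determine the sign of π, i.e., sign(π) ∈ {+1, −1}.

Start at x=135: 135 → 156 → 210 → 94 → 178 → 171 → 153 → … (one orbit).
3 cycles of lengths [111, 111, 1].
sign(π) = (−1)^{n − #cycles} = (−1)^{223−3} = (−1)^220 = +1.
(130|223)_J = +1 (Zolotarev's lemma cross-check).

+1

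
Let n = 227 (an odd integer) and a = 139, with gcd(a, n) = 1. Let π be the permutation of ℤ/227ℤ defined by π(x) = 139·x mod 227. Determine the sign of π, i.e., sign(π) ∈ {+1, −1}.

+1

Start at x=62: 62 → 219 → 23 → 19 → 144 → 40 → 112 → … (one orbit).
Cycle type of π: 113×2 + 1; total 3 cycles.
3 cycles on 227: each ℓ→(−1)^(ℓ−1), product (−1)^224 = +1.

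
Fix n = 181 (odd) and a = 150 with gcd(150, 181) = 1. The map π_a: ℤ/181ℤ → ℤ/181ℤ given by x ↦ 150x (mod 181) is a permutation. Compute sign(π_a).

Start at x=1: 1 → 150 → 56 → 74 → 59 → 162 → 46 → … (one orbit).
Cycle lengths of π_150 on ℤ/181ℤ: [20, 20, 20, 20, 20, 20, 20, 20, 20, 1]; 10 cycles in total.
181 − 10 = 171 transpositions; sign(π) = (−1)^171 = -1.

-1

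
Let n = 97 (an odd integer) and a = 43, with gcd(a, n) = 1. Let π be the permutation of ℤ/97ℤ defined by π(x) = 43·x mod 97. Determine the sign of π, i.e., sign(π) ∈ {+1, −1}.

Orbit of 50 under x↦43x: [50, 16, 9, 96, 54, 91, 33]… (length divides ord_97(43)).
π_43 has 5 disjoint cycles with lengths [24, 24, 24, 24, 1] on {0,…,96}.
n − c = 97 − 5 = 92; sign = (−1)^92 = +1.
The Jacobi symbol (43|97) = +1 (Zolotarev) agrees.

+1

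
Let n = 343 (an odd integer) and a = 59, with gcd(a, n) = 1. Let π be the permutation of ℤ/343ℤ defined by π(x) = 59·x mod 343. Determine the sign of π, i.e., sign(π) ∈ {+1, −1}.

Start at x=106: 106 → 80 → 261 → 307 → 277 → 222 → 64 → … (one orbit).
π_59 has 4 disjoint cycles with lengths [294, 42, 6, 1] on {0,…,342}.
n − c = 343 − 4 = 339; sign = (−1)^339 = -1.
Check: (59/343) = -1 by Zolotarev.

-1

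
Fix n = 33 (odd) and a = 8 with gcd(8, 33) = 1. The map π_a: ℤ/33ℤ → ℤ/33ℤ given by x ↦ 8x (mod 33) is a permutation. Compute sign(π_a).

Orbit of 31 under x↦8x: [31, 17, 4, 32, 25, 2, 16]… (length divides ord_33(8)).
The orbit structure of x ↦ 8x mod 33: 5 orbits of sizes [10, 10, 10, 2, 1].
sign(π) = (−1)^{n − #cycles} = (−1)^{33−5} = (−1)^28 = +1.

+1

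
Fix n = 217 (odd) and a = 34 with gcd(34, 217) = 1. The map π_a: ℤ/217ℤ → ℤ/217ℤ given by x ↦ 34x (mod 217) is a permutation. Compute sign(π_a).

+1

Orbit of 183 under x↦34x: [183, 146, 190, 167, 36, 139, 169]… (length divides ord_217(34)).
The orbit structure of x ↦ 34x mod 217: 11 orbits of sizes [30, 30, 30, 30, 30, 30, 30, 2, 2, 2, 1].
11 cycles on 217: each ℓ→(−1)^(ℓ−1), product (−1)^206 = +1.
Zolotarev: (34|217) = +1, matching the cycle-count sign.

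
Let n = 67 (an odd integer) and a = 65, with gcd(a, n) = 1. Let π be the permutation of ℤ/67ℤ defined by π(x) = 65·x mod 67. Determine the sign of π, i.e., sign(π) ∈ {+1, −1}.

+1

Orbit of 1 under x↦65x: [1, 65, 4, 59, 16, 35, 64]… (length divides ord_67(65)).
Cycle type of π: 33×2 + 1; total 3 cycles.
67 − 3 = 64 transpositions; sign(π) = (−1)^64 = +1.
(65|67)_J = +1 (Zolotarev's lemma cross-check).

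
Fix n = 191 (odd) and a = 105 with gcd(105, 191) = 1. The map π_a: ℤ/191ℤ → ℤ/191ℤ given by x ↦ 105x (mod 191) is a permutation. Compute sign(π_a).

-1

Trace 172: π^k(172) = [172, 106, 52, 112, 109, 176, 144] for k=0..6.
The orbit structure of x ↦ 105x mod 191: 2 orbits of sizes [190, 1].
2 cycles on 191: each ℓ→(−1)^(ℓ−1), product (−1)^189 = -1.
Zolotarev: (105|191) = -1, matching the cycle-count sign.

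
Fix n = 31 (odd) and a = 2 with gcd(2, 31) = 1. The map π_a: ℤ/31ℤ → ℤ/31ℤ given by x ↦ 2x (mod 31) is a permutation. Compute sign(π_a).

+1

Start at x=4: 4 → 8 → 16 → 1 → 2 → 4 (one orbit).
Cycle lengths of π_2 on ℤ/31ℤ: [5, 5, 5, 5, 5, 5, 1]; 7 cycles in total.
sign(π) = (−1)^{n − #cycles} = (−1)^{31−7} = (−1)^24 = +1.
The Jacobi symbol (2|31) = +1 (Zolotarev) agrees.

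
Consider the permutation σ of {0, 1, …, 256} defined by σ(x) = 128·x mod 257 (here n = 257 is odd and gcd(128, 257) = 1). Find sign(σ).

+1

Start at x=225: 225 → 16 → 249 → 4 → 255 → 1 → 128 → … (one orbit).
The orbit structure of x ↦ 128x mod 257: 17 orbits of sizes [16, 16, 16, 16, 16, 16, 16, 16, 16, 16, 16, 16, 16, 16, 16, 16, 1].
sign(π) = (−1)^{n − #cycles} = (−1)^{257−17} = (−1)^240 = +1.
Via Zolotarev, sign(π_{128}) = (128|257) = +1.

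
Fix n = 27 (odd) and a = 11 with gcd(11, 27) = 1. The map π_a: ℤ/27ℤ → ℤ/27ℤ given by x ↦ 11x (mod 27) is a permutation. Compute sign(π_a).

-1

Orbit of 19 under x↦11x: [19, 20, 4, 17, 25, 5, 1]… (length divides ord_27(11)).
Cycle lengths of π_11 on ℤ/27ℤ: [18, 6, 2, 1]; 4 cycles in total.
Σ(ℓ_i−1) = 27−4 = 23; sign = (−1)^23 = -1.
(11|27)_J = -1 (Zolotarev's lemma cross-check).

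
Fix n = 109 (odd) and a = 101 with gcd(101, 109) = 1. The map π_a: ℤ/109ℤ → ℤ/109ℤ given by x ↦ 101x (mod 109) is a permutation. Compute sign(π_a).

Start at x=101: 101 → 64 → 33 → 63 → 41 → 108 → 8 → … (one orbit).
Cycle lengths of π_101 on ℤ/109ℤ: [12, 12, 12, 12, 12, 12, 12, 12, 12, 1]; 10 cycles in total.
Σ(ℓ_i−1) = 109−10 = 99; sign = (−1)^99 = -1.
Via Zolotarev, sign(π_{101}) = (101|109) = -1.

-1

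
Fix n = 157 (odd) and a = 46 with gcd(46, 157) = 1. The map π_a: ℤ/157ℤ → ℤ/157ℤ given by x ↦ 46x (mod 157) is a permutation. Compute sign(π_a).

+1

Start at x=46: 46 → 75 → 153 → 130 → 14 → 16 → 108 → … (one orbit).
Cycle lengths of π_46 on ℤ/157ℤ: [13, 13, 13, 13, 13, 13, 13, 13, 13, 13, 13, 13, 1]; 13 cycles in total.
sign(π) = (−1)^{n − #cycles} = (−1)^{157−13} = (−1)^144 = +1.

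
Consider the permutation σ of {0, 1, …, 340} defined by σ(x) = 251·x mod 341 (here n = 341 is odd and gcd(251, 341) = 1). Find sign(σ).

Start at x=135: 135 → 126 → 254 → 328 → 147 → 69 → 269 → … (one orbit).
The orbit structure of x ↦ 251x mod 341: 14 orbits of sizes [30, 30, 30, 30, 30, 30, 30, 30, 30, 30, 30, 5, 5, 1].
sign(π) = (−1)^{n − #cycles} = (−1)^{341−14} = (−1)^327 = -1.
(251|341)_J = -1 (Zolotarev's lemma cross-check).

-1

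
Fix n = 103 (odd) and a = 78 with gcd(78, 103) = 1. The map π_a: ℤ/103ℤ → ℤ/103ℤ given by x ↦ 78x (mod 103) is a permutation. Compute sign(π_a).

Trace 45: π^k(45) = [45, 8, 6, 56, 42, 83, 88] for k=0..6.
2 cycles of lengths [102, 1].
103 − 2 = 101 transpositions; sign(π) = (−1)^101 = -1.

-1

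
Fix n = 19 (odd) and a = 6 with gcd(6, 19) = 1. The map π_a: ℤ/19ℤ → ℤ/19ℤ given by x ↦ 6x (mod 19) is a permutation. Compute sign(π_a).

+1

Orbit of 5 under x↦6x: [5, 11, 9, 16, 1, 6, 17]… (length divides ord_19(6)).
π_6 has 3 disjoint cycles with lengths [9, 9, 1] on {0,…,18}.
Σ(ℓ_i−1) = 19−3 = 16; sign = (−1)^16 = +1.
The Jacobi symbol (6|19) = +1 (Zolotarev) agrees.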